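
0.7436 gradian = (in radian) 0.01168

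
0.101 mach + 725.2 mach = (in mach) 725.3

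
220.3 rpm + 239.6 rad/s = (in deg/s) 1.505e+04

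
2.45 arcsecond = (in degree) 0.0006806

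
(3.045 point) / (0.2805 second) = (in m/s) 0.00383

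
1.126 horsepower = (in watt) 839.7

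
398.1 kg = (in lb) 877.7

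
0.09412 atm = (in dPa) 9.537e+04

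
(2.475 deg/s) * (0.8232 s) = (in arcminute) 122.2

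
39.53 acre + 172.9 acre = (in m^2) 8.597e+05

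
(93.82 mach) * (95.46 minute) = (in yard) 2.001e+08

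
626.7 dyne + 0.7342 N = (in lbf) 0.1665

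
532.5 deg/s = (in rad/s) 9.294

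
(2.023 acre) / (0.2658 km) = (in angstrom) 3.08e+11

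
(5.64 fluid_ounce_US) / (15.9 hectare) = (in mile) 6.518e-13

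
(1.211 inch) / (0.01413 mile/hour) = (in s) 4.87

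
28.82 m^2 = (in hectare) 0.002882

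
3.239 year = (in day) 1182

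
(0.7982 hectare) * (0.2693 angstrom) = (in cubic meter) 2.15e-07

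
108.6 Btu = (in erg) 1.146e+12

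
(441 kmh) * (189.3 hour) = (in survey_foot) 2.739e+08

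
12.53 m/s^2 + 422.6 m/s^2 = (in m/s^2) 435.1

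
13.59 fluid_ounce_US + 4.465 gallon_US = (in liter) 17.3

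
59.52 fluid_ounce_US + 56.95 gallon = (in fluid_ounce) 7349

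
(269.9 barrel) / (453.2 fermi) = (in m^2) 9.468e+13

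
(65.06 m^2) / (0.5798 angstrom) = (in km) 1.122e+09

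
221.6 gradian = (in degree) 199.4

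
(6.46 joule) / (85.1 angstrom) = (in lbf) 1.707e+08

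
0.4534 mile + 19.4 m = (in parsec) 2.428e-14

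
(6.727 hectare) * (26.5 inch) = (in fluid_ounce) 1.531e+09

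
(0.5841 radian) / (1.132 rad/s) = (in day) 5.972e-06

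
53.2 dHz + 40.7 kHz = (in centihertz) 4.071e+06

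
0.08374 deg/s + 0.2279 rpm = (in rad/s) 0.02533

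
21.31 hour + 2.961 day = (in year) 0.01054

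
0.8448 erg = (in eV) 5.273e+11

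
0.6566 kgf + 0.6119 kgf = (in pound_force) 2.797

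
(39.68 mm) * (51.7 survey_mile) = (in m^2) 3302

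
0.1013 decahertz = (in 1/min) 60.78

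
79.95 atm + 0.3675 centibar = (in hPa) 8.101e+04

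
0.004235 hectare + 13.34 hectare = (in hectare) 13.34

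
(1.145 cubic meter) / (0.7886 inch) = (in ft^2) 615.3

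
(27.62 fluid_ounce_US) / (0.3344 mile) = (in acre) 3.751e-10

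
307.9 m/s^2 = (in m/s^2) 307.9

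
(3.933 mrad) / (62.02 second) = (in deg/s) 0.003633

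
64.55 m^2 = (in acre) 0.01595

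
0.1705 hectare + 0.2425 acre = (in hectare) 0.2686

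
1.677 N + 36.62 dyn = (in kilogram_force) 0.171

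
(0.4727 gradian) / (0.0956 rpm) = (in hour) 0.000206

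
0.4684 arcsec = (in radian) 2.271e-06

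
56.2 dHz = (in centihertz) 562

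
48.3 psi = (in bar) 3.33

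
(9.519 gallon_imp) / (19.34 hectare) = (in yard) 2.447e-07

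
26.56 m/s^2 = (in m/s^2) 26.56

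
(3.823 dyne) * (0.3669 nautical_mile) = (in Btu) 2.462e-05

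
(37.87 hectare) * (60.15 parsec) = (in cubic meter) 7.029e+23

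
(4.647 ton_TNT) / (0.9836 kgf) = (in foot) 6.613e+09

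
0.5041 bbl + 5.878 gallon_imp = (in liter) 106.9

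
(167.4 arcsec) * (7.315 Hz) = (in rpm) 0.05669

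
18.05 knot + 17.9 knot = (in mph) 41.37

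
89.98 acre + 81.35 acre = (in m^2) 6.933e+05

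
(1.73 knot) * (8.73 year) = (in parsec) 7.941e-09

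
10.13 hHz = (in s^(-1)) 1013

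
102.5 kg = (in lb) 226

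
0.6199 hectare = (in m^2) 6199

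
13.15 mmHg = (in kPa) 1.753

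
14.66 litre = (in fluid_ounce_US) 495.7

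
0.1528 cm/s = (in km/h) 0.005501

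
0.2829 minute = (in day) 0.0001965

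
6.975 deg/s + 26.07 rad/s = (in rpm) 250.1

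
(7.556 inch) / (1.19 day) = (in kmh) 6.72e-06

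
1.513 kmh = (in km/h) 1.513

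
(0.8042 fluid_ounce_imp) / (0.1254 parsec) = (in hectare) 5.905e-25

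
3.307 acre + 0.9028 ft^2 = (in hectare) 1.338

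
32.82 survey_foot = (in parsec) 3.242e-16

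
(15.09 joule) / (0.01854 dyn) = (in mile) 5.057e+04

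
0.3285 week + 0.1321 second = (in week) 0.3285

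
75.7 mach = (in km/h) 9.279e+04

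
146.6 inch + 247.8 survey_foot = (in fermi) 7.925e+16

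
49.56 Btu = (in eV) 3.264e+23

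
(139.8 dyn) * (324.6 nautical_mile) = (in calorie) 200.9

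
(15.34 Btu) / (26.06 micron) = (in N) 6.21e+08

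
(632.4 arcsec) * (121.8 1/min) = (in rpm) 0.05943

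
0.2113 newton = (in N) 0.2113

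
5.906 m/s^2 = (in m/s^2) 5.906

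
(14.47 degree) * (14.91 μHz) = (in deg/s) 0.0002157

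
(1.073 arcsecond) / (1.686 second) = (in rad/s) 3.085e-06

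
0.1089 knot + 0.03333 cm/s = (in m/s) 0.05636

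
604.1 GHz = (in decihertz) 6.041e+12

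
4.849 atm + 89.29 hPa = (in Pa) 5.003e+05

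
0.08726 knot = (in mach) 0.0001318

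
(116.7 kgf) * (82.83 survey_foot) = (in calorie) 6906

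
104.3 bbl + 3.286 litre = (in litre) 1.659e+04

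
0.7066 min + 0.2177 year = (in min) 1.144e+05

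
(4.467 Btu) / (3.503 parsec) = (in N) 4.36e-14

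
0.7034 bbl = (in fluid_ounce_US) 3781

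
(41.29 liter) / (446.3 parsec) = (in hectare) 2.998e-25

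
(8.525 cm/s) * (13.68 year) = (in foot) 1.207e+08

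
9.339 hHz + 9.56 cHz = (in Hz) 934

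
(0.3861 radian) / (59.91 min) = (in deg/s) 0.006154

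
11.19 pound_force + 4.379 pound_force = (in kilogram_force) 7.062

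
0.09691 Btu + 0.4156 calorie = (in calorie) 24.85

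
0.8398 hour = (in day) 0.03499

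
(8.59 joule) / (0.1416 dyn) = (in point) 1.72e+10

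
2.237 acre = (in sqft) 9.744e+04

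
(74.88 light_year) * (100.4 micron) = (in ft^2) 7.656e+14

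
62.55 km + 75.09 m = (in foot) 2.055e+05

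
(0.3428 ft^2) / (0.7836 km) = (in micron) 40.64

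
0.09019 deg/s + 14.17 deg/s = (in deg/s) 14.26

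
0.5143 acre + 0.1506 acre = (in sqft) 2.896e+04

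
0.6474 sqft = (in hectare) 6.015e-06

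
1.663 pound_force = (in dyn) 7.397e+05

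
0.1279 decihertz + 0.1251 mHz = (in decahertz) 0.001292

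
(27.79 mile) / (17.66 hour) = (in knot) 1.367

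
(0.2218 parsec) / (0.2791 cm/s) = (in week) 4.055e+12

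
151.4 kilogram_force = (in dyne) 1.485e+08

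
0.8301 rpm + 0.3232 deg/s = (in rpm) 0.884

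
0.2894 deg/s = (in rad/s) 0.005051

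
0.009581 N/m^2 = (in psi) 1.39e-06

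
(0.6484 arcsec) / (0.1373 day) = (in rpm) 2.53e-09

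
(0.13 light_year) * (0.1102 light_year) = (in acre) 3.169e+26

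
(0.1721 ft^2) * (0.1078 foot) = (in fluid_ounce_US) 17.76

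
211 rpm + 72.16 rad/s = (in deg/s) 5400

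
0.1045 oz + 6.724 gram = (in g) 9.687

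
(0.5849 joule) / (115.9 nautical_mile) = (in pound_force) 6.126e-07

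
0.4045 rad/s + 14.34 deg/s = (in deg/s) 37.52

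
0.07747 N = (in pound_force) 0.01742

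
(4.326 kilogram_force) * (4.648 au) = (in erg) 2.95e+20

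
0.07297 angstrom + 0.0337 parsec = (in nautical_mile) 5.615e+11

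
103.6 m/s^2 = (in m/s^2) 103.6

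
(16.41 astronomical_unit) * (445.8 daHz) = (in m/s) 1.094e+16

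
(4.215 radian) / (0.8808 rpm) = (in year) 1.449e-06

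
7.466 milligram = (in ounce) 0.0002634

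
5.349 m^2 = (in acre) 0.001322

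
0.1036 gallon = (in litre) 0.3922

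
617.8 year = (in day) 2.255e+05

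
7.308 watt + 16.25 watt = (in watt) 23.56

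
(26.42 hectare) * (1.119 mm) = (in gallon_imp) 6.503e+04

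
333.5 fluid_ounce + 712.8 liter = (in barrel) 4.545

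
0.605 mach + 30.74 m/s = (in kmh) 852.3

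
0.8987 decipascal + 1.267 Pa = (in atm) 1.339e-05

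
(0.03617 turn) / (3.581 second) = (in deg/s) 3.636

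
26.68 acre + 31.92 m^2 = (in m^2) 1.08e+05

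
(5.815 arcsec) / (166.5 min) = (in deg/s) 1.617e-07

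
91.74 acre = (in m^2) 3.713e+05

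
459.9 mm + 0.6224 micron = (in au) 3.074e-12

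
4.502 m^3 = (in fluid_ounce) 1.522e+05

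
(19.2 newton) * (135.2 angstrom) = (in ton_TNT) 6.204e-17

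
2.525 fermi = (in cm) 2.525e-13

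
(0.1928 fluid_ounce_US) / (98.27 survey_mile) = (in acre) 8.909e-15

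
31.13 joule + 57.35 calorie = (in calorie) 64.79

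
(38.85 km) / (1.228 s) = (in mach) 92.91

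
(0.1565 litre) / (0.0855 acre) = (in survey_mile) 2.81e-10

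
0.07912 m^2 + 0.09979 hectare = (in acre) 0.2466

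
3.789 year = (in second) 1.195e+08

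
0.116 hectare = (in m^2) 1160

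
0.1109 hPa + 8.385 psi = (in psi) 8.387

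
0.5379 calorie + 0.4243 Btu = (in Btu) 0.4264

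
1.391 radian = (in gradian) 88.55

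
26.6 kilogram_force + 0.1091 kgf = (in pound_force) 58.88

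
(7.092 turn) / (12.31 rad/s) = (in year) 1.148e-07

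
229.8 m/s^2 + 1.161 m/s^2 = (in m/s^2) 231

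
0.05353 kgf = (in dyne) 5.249e+04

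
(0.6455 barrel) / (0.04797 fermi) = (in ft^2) 2.303e+16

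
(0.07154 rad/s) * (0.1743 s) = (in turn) 0.001985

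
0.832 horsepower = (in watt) 620.4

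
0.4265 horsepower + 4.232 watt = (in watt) 322.3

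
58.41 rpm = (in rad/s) 6.117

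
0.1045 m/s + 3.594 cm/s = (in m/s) 0.1404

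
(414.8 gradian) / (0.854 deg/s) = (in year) 1.386e-05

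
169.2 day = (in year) 0.4636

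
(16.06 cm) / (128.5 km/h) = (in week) 7.439e-09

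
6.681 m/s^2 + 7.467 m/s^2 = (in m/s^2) 14.15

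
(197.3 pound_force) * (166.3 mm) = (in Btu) 0.1383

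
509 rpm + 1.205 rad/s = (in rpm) 520.5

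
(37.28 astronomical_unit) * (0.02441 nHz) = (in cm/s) 1.361e+04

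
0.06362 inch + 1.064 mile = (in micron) 1.712e+09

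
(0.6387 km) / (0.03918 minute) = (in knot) 528.1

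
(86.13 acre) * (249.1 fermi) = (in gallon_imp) 1.91e-05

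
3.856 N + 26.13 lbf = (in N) 120.1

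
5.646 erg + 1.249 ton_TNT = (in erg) 5.226e+16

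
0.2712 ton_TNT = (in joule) 1.135e+09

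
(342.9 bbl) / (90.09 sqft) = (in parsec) 2.111e-16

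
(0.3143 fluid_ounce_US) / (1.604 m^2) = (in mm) 0.005795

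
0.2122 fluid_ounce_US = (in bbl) 3.947e-05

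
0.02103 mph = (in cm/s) 0.9401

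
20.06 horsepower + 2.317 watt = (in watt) 1.496e+04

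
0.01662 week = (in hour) 2.792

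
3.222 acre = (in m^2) 1.304e+04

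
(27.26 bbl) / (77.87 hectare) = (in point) 0.01578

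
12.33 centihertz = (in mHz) 123.3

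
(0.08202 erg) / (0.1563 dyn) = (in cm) 0.5248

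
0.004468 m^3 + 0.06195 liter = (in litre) 4.53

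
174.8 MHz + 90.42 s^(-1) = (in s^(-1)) 1.748e+08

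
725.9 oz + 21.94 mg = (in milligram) 2.058e+07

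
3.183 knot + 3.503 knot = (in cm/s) 344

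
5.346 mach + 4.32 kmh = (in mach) 5.35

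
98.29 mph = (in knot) 85.41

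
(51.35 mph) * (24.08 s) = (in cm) 5.528e+04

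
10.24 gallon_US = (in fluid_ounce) 1311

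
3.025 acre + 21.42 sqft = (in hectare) 1.224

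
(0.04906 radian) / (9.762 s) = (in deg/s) 0.2879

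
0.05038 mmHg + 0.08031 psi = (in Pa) 560.4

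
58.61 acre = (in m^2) 2.372e+05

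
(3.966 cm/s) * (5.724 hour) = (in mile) 0.5078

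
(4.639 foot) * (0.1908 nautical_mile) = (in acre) 0.1235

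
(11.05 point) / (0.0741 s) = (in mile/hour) 0.1177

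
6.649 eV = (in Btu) 1.01e-21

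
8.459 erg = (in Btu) 8.018e-10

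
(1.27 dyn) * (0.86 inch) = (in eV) 1.732e+12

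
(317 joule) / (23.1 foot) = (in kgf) 4.591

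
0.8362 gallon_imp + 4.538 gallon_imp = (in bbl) 0.1537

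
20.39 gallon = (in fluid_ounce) 2610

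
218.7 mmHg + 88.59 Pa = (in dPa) 2.925e+05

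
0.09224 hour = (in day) 0.003843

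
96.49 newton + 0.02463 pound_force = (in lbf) 21.72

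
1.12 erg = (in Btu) 1.062e-10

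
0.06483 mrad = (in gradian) 0.004127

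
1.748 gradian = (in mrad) 27.46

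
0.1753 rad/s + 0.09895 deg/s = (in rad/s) 0.177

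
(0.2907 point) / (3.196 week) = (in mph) 1.187e-10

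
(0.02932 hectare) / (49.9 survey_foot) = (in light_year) 2.038e-15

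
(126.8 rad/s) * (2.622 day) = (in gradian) 1.829e+09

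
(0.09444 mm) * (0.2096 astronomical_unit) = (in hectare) 296.1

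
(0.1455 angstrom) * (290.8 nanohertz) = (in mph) 9.465e-18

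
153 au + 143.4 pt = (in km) 2.289e+10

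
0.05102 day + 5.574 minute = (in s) 4743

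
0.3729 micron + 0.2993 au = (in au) 0.2993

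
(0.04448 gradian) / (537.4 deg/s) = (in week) 1.232e-10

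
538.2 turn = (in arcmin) 1.163e+07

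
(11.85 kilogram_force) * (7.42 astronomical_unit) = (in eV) 8.051e+32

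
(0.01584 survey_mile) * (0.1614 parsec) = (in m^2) 1.27e+17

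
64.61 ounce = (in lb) 4.038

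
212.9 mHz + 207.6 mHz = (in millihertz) 420.5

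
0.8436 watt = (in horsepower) 0.001131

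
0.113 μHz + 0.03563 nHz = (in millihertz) 0.000113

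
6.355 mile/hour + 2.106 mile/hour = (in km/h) 13.62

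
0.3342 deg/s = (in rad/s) 0.005833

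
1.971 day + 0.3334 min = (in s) 1.703e+05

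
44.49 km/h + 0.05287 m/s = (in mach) 0.03645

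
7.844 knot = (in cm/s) 403.5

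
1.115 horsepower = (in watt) 831.5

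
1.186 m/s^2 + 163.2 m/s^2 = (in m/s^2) 164.4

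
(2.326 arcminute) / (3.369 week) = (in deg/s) 1.903e-08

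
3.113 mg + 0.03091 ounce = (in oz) 0.03102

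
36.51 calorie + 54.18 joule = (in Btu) 0.1961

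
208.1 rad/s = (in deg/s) 1.192e+04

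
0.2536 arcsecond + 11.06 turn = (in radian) 69.49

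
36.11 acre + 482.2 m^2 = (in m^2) 1.466e+05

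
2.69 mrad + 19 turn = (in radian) 119.4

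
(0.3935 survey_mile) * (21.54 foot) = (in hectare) 0.4158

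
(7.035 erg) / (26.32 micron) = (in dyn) 2673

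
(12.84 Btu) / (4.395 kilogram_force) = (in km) 0.3143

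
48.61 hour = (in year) 0.005549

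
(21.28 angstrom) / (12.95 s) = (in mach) 4.826e-13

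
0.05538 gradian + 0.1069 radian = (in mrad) 107.8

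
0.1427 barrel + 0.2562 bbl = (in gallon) 16.75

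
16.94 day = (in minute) 2.439e+04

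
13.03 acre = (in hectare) 5.273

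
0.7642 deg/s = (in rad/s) 0.01334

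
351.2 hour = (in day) 14.63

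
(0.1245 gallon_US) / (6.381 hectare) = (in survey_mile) 4.589e-12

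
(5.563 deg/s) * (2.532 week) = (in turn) 2.366e+04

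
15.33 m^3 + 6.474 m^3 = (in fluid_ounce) 7.373e+05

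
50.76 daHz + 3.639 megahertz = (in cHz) 3.64e+08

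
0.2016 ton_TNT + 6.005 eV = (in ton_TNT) 0.2016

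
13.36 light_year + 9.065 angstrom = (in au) 8.449e+05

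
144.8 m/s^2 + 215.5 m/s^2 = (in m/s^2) 360.3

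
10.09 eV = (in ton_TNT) 3.864e-28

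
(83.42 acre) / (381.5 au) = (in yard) 6.469e-09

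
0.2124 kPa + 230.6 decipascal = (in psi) 0.03415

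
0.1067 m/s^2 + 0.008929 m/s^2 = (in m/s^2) 0.1156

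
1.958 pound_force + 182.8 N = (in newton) 191.5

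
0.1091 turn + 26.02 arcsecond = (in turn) 0.1091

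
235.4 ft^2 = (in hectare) 0.002187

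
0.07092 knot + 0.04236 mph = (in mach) 0.0001628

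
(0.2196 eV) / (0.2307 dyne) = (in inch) 6.004e-13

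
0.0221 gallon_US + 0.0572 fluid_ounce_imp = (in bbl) 0.0005364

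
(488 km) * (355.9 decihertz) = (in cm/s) 1.737e+09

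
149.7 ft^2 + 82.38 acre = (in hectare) 33.34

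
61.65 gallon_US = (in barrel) 1.468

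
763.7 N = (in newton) 763.7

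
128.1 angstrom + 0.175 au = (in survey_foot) 8.589e+10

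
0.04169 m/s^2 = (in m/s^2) 0.04169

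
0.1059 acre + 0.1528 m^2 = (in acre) 0.1059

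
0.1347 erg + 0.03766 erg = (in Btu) 1.634e-11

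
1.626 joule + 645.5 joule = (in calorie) 154.7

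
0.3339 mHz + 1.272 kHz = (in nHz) 1.272e+12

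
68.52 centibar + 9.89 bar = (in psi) 153.4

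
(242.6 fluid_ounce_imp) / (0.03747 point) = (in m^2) 521.5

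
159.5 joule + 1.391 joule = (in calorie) 38.45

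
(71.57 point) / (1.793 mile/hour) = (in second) 0.0315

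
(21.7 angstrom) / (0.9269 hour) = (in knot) 1.264e-12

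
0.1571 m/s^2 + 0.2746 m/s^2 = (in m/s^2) 0.4317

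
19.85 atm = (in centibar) 2011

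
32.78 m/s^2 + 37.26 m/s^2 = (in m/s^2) 70.04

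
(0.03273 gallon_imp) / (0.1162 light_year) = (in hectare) 1.353e-23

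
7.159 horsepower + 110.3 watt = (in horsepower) 7.307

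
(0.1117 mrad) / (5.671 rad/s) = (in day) 2.28e-10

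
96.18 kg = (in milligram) 9.618e+07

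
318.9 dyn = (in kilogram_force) 0.0003252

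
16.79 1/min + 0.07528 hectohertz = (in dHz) 78.08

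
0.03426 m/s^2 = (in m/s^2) 0.03426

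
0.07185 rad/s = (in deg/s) 4.117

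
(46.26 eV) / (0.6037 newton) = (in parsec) 3.979e-34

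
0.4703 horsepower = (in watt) 350.7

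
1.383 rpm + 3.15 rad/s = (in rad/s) 3.295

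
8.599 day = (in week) 1.228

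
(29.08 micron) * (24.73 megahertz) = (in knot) 1398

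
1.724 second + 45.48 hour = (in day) 1.895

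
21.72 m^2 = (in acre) 0.005367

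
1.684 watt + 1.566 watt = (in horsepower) 0.004358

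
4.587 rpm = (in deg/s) 27.52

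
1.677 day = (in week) 0.2396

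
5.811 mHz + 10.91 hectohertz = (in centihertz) 1.091e+05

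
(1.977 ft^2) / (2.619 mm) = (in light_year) 7.413e-15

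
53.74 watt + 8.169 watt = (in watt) 61.91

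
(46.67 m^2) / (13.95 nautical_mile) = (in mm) 1.806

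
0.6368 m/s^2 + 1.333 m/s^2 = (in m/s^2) 1.97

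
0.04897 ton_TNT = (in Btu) 1.942e+05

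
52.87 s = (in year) 1.676e-06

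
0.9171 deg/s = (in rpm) 0.1529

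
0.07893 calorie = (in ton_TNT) 7.893e-11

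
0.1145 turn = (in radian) 0.7194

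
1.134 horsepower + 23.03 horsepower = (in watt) 1.802e+04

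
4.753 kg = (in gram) 4753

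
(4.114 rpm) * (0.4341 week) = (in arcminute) 3.888e+08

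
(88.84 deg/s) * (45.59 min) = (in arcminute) 1.458e+07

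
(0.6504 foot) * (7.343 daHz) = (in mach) 0.04275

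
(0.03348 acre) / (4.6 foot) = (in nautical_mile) 0.05218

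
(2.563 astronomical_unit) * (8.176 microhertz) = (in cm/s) 3.135e+08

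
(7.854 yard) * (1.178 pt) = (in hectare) 2.985e-07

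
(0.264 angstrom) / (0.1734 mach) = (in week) 7.393e-19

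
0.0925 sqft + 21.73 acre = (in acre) 21.73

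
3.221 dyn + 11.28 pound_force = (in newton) 50.18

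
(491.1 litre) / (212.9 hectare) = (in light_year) 2.438e-23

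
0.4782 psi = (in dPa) 3.297e+04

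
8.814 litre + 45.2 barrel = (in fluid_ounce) 2.433e+05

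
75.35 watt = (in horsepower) 0.101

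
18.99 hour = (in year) 0.002168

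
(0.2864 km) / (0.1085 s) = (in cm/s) 2.64e+05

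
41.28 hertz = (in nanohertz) 4.128e+10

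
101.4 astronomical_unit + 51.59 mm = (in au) 101.4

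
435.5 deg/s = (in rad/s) 7.601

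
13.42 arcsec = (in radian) 6.506e-05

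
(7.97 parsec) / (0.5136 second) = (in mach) 1.406e+15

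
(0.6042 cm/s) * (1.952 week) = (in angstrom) 7.133e+13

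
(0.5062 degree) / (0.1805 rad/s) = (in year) 1.552e-09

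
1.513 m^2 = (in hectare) 0.0001513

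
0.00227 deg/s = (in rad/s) 3.962e-05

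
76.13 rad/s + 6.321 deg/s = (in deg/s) 4368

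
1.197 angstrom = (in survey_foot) 3.927e-10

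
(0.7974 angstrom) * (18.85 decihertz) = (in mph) 3.362e-10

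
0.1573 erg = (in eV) 9.818e+10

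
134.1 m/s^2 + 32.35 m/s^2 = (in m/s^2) 166.4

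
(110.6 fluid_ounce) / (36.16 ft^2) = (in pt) 2.76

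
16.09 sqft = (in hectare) 0.0001495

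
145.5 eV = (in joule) 2.331e-17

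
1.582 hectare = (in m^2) 1.582e+04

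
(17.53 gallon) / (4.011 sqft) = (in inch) 7.011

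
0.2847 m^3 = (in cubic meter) 0.2847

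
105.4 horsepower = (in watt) 7.86e+04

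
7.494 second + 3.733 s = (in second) 11.23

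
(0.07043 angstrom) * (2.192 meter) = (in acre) 3.815e-15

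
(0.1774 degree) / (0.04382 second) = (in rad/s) 0.07066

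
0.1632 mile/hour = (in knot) 0.1418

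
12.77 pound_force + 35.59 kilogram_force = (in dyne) 4.058e+07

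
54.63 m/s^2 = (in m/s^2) 54.63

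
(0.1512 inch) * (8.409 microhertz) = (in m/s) 3.229e-08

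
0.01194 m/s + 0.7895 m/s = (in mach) 0.002354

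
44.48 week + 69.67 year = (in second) 2.224e+09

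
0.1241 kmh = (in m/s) 0.03447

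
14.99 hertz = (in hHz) 0.1499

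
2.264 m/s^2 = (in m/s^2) 2.264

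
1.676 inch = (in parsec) 1.38e-18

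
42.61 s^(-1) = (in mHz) 4.261e+04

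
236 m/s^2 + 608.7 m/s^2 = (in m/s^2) 844.7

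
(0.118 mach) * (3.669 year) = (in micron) 4.649e+15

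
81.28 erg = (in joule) 8.128e-06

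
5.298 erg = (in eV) 3.307e+12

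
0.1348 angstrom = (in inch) 5.307e-10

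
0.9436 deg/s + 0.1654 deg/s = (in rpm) 0.1848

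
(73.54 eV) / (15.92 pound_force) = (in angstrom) 1.664e-09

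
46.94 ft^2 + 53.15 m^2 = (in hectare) 0.005751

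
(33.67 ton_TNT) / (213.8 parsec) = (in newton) 2.135e-08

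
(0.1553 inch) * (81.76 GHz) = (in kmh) 1.161e+09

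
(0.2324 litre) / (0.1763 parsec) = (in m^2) 4.272e-20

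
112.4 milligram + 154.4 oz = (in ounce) 154.4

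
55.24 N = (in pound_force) 12.42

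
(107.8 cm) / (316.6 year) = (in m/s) 1.08e-10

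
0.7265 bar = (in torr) 544.9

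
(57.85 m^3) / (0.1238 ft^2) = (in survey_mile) 3.125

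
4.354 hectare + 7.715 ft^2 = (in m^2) 4.354e+04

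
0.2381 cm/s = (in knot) 0.004628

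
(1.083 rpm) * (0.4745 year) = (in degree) 9.723e+07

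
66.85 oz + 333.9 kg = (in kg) 335.8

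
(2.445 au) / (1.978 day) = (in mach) 6286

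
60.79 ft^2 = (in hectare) 0.0005648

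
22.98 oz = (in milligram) 6.515e+05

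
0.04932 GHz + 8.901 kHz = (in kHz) 4.933e+04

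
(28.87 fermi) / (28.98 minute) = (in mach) 4.876e-20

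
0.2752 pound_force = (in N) 1.224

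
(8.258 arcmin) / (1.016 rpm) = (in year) 7.159e-10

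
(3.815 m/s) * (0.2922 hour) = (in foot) 1.317e+04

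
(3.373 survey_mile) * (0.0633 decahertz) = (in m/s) 3436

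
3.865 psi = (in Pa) 2.665e+04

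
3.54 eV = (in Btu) 5.376e-22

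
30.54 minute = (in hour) 0.509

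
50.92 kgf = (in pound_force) 112.3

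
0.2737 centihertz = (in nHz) 2.737e+06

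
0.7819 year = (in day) 285.4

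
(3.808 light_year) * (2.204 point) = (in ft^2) 3.015e+14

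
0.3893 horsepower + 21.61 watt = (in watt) 311.9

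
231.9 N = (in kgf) 23.65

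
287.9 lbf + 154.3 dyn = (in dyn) 1.281e+08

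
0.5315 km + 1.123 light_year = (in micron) 1.062e+22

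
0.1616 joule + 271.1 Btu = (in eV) 1.785e+24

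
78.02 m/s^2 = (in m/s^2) 78.02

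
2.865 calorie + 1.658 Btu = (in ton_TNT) 4.21e-07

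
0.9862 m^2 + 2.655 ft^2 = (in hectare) 0.0001233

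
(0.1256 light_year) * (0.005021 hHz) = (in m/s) 5.966e+14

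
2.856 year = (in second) 9.007e+07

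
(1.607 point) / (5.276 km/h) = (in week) 6.396e-10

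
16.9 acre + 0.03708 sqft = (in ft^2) 7.362e+05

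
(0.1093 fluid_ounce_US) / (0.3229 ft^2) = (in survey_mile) 6.695e-08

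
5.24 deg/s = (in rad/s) 0.09146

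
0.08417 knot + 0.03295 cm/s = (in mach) 0.0001281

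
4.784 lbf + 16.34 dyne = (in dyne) 2.128e+06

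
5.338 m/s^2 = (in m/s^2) 5.338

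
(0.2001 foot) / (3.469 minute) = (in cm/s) 0.0293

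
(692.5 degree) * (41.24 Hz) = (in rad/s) 498.4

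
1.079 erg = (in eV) 6.735e+11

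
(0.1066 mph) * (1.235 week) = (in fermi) 3.559e+19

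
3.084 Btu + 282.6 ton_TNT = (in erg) 1.182e+19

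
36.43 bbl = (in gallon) 1530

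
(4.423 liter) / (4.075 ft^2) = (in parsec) 3.786e-19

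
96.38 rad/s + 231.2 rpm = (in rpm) 1152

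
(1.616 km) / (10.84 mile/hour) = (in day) 0.00386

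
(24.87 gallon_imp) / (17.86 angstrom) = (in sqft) 6.814e+08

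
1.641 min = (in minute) 1.641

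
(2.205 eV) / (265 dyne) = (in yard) 1.458e-16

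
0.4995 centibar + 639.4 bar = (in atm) 631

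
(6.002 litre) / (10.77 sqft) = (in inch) 0.2362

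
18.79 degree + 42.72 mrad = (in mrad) 370.7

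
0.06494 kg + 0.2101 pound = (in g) 160.2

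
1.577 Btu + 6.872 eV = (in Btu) 1.577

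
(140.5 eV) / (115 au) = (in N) 1.308e-30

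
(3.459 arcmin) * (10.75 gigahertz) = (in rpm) 1.033e+08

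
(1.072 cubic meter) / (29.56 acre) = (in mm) 0.008961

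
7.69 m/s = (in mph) 17.2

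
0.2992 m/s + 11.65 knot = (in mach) 0.01848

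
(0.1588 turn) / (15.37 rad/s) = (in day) 7.514e-07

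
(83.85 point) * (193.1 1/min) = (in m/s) 0.0952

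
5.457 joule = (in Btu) 0.005172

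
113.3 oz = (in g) 3212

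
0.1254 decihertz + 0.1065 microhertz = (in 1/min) 0.7524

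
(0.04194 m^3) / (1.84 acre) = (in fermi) 5.632e+09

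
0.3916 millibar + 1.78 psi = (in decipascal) 1.231e+05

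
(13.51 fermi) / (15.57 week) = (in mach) 4.213e-24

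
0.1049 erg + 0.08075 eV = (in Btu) 9.943e-12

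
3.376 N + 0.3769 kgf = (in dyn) 7.072e+05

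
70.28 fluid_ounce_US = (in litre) 2.078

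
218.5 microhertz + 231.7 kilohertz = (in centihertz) 2.317e+07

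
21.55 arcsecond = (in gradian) 0.006651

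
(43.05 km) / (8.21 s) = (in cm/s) 5.244e+05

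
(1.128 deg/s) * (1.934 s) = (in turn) 0.00606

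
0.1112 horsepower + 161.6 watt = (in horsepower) 0.3279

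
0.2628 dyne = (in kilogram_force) 2.68e-07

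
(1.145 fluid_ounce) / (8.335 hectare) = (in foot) 1.333e-09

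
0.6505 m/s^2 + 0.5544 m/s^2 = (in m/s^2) 1.205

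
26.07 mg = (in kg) 2.607e-05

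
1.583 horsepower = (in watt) 1180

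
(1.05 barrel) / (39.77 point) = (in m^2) 11.9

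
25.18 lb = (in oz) 402.9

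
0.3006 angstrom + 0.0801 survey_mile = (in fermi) 1.289e+17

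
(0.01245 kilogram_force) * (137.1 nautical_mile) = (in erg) 3.1e+11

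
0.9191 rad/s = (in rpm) 8.777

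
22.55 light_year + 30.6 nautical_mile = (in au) 1.426e+06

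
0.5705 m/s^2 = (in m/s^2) 0.5705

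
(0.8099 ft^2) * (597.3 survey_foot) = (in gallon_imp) 3013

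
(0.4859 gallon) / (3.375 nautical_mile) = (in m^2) 2.943e-07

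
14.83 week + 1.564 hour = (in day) 103.9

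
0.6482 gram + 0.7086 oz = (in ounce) 0.7315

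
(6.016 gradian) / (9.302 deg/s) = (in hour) 0.0001617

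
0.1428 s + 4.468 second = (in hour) 0.001281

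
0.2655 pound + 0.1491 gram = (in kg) 0.1206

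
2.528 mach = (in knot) 1673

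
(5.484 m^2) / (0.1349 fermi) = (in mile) 2.526e+13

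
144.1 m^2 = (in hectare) 0.01441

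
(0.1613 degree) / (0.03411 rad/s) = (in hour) 2.293e-05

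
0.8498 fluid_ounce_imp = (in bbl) 0.0001519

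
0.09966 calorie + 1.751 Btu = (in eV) 1.153e+22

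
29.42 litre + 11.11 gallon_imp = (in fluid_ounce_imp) 2813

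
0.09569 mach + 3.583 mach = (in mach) 3.679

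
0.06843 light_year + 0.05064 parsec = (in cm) 2.21e+17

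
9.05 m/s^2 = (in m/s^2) 9.05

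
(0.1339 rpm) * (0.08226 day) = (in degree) 5710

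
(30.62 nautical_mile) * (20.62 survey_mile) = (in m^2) 1.882e+09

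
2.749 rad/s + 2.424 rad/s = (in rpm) 49.4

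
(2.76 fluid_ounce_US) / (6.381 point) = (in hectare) 3.626e-06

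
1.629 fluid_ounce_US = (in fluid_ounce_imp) 1.696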